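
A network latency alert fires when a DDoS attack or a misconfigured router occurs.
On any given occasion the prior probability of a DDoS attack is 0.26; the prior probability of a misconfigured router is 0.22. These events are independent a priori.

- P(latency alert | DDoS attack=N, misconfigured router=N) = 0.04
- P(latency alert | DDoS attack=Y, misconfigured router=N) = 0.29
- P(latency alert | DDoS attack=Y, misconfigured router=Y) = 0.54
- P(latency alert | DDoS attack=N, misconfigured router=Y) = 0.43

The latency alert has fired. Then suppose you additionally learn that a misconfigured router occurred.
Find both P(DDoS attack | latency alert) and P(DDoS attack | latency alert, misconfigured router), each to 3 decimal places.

P(DDoS attack | latency alert) ≈ 0.491; P(DDoS attack | latency alert, misconfigured router) ≈ 0.306

By total probability over the 4 (DDoS attack, misconfigured router) configurations:
  P(latency alert) = 0.04*0.74*0.78 + 0.43*0.74*0.22 + 0.29*0.26*0.78 + 0.54*0.26*0.22
        = 0.023088 + 0.070004 + 0.058812 + 0.030888 = 0.182792
Configurations with DDoS attack contribute 0.089700, so
  P(DDoS attack | latency alert) = 0.089700 / 0.182792 ≈ 0.491

Now also conditioning on misconfigured router=true:
By total probability over both values of DDoS attack:
  P(latency alert | misconfigured router) = 0.43*0.74 + 0.54*0.26
        = 0.318200 + 0.140400 = 0.458600
Keeping only the DDoS attack-present terms gives 0.140400, so
  P(DDoS attack | latency alert, misconfigured router) = 0.140400 / 0.458600 ≈ 0.306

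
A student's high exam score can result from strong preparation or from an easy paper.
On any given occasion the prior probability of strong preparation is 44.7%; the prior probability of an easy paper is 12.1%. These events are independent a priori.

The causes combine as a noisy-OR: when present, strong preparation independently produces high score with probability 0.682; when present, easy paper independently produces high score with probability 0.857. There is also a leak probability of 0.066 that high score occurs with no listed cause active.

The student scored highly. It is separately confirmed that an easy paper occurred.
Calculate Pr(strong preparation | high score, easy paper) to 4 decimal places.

Pr(strong preparation | high score, easy paper) ≈ 0.4718

Under noisy-OR, P(high score | causes) = 1 − (1−0.066)·∏(1−qᵢ) over the active causes.
Weight on strong preparation=true, given the evidence: 0.957527*0.447 = 0.428015
The normalizing constant is 0.866438*0.553 + 0.957527*0.447 = 0.907155
P(strong preparation | high score, easy paper) = 0.428015/0.907155 ≈ 0.4718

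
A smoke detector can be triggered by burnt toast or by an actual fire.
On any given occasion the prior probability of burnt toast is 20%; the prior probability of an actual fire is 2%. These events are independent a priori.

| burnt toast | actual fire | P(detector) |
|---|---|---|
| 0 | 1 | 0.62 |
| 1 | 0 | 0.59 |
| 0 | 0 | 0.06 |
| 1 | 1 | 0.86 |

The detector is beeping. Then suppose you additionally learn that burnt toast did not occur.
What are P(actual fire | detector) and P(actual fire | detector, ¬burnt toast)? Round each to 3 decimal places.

P(actual fire | detector) ≈ 0.076; P(actual fire | detector, ¬burnt toast) ≈ 0.174

Enumerate the 4 (burnt toast, actual fire) configurations and weight by the priors:
  P(detector) = 0.06*0.8*0.98 + 0.62*0.8*0.02 + 0.59*0.2*0.98 + 0.86*0.2*0.02
        = 0.047040 + 0.009920 + 0.115640 + 0.003440 = 0.176040
Keeping only the actual fire-present terms gives 0.013360, so
  P(actual fire | detector) = 0.013360 / 0.176040 ≈ 0.076

Now also conditioning on burnt toast≠true:
For the numerator, keep only actual fire=true terms: 0.62·0.02 = 0.012400
Denominator P(detector | ¬burnt toast): 0.06·0.98 + 0.62·0.02 = 0.071200
P(actual fire | detector, ¬burnt toast) = 0.012400/0.071200 ≈ 0.174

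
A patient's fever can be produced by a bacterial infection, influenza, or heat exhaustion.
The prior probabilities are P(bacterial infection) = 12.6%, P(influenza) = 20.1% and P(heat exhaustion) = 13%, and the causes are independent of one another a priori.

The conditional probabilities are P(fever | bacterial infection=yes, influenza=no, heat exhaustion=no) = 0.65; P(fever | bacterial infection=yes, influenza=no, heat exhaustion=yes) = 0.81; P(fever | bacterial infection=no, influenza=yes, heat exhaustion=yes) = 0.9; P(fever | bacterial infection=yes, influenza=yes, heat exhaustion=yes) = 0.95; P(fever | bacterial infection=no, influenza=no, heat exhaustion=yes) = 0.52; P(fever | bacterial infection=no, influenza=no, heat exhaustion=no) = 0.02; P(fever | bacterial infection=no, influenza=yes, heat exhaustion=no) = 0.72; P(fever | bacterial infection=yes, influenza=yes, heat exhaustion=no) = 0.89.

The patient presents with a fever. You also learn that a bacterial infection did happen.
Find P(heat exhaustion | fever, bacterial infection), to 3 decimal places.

P(heat exhaustion | fever, bacterial infection) ≈ 0.152

P(fever | bacterial infection) = 0.65*0.799*0.87 + 0.81*0.799*0.13 + 0.89*0.201*0.87 + 0.95*0.201*0.13 = 0.451835 + 0.084135 + 0.155634 + 0.024824 = 0.716428
Of this, 0.108959 comes from 0.084135 + 0.024824 (the heat exhaustion=true cases).
Hence the posterior is 0.108959/0.716428 ≈ 0.152.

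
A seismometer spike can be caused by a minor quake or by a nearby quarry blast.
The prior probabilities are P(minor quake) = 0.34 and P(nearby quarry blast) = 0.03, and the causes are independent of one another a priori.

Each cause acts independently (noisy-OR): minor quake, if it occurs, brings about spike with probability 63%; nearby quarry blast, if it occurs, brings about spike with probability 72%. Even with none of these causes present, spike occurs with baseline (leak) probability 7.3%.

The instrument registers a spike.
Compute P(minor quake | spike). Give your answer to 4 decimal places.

Under noisy-OR, P(spike | causes) = 1 − (1−0.073)·∏(1−qᵢ) over the active causes.
P(spike) = 0.073×0.66×0.97 + 0.74044×0.66×0.03 + 0.65701×0.34×0.97 + 0.903963×0.34×0.03 = 0.046735 + 0.014661 + 0.216682 + 0.009220 = 0.287298
Restricting to configurations with minor quake present: 0.216682 + 0.009220 = 0.225902.
Hence the posterior is 0.225902/0.287298 ≈ 0.7863.

P(minor quake | spike) ≈ 0.7863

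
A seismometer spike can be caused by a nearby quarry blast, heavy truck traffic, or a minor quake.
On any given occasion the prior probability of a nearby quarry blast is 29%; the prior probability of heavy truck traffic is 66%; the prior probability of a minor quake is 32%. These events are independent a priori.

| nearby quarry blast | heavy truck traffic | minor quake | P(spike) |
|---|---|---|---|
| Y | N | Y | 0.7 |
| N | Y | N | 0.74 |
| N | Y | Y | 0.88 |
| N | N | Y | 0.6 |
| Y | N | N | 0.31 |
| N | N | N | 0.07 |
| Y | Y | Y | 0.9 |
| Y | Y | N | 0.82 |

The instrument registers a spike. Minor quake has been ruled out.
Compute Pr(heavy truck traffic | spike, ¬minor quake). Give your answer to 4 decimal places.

P(spike | ¬minor quake) = 0.07·0.71·0.34 + 0.74·0.71·0.66 + 0.31·0.29·0.34 + 0.82·0.29·0.66 = 0.016898 + 0.346764 + 0.030566 + 0.156948 = 0.551176
The heavy truck traffic-present share is 0.346764 + 0.156948 = 0.503712.
P(heavy truck traffic | spike, ¬minor quake) = 0.503712 / 0.551176 ≈ 0.9139

Pr(heavy truck traffic | spike, ¬minor quake) ≈ 0.9139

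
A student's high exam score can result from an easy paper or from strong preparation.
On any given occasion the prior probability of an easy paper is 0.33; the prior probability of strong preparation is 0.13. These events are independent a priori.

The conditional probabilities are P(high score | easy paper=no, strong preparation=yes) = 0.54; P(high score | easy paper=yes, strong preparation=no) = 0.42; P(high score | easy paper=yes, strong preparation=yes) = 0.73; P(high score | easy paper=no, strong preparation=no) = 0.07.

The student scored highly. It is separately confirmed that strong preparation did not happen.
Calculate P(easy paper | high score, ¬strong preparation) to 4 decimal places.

P(easy paper | high score, ¬strong preparation) ≈ 0.7472

P(high score | ¬strong preparation) = 0.07·0.67 + 0.42·0.33 = 0.046900 + 0.138600 = 0.185500
Of this, 0.138600 comes from 0.42·0.33 (the easy paper=true cases).
Hence the posterior is 0.138600/0.185500 ≈ 0.7472.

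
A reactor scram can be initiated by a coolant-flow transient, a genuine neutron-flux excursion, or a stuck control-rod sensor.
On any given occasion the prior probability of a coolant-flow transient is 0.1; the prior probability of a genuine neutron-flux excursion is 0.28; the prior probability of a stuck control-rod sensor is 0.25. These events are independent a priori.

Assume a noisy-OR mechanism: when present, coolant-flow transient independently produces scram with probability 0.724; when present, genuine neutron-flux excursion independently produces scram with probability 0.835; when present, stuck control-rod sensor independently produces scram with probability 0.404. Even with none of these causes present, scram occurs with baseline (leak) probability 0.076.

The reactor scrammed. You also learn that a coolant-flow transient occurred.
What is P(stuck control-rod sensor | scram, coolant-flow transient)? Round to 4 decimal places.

Under noisy-OR, P(scram | causes) = 1 − (1−0.076)·∏(1−qᵢ) over the active causes.
P(scram | coolant-flow transient) = 0.744976*0.72*0.75 + 0.848006*0.72*0.25 + 0.957921*0.28*0.75 + 0.974921*0.28*0.25 = 0.402287 + 0.152641 + 0.201163 + 0.068244 = 0.824335
Of this, 0.220885 comes from 0.152641 + 0.068244 (the stuck control-rod sensor=true cases).
Hence the posterior is 0.220885/0.824335 ≈ 0.2680.

P(stuck control-rod sensor | scram, coolant-flow transient) ≈ 0.2680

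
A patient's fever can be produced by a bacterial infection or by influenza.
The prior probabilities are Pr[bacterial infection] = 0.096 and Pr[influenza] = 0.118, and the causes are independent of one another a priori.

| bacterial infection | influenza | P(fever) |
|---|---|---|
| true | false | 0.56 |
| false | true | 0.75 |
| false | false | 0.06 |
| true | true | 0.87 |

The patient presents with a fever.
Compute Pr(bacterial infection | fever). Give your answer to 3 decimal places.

Weight on bacterial infection=true, given the evidence: 0.047416 + 0.009855 = 0.057271
Normalizer over all consistent configurations: 0.06·0.904·0.882 + 0.75·0.904·0.118 + 0.56·0.096·0.882 + 0.87·0.096·0.118 = 0.185115
Posterior = 0.057271 / 0.185115 ≈ 0.309

Pr(bacterial infection | fever) ≈ 0.309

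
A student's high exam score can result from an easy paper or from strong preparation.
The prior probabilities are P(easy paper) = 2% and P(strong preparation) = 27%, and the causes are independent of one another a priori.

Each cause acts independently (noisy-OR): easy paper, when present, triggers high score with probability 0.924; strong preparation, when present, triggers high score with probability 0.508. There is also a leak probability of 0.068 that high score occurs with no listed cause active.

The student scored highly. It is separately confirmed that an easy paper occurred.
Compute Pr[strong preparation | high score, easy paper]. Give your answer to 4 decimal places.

Pr[strong preparation | high score, easy paper] ≈ 0.2776

Under noisy-OR, P(high score | causes) = 1 − (1−0.068)·∏(1−qᵢ) over the active causes.
P(high score | easy paper) = 0.929168·0.73 + 0.965151·0.27 = 0.678293 + 0.260591 = 0.938884
Of this, 0.260591 comes from 0.965151·0.27 (the strong preparation=true cases).
P(strong preparation | high score, easy paper) = 0.260591 / 0.938884 ≈ 0.2776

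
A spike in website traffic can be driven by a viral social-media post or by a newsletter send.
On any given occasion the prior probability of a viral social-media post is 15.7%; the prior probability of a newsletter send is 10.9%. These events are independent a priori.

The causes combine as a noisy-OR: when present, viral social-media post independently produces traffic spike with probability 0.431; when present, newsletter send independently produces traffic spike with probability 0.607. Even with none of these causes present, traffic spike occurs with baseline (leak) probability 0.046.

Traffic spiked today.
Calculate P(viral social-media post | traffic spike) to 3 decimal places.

P(viral social-media post | traffic spike) ≈ 0.457

Under noisy-OR, P(traffic spike | causes) = 1 − (1−0.046)·∏(1−qᵢ) over the active causes.
Numerator (weight on configurations with viral social-media post): 0.063953 + 0.013462 = 0.077415
Normalizer over all consistent configurations: 0.046×0.843×0.891 + 0.625078×0.843×0.109 + 0.457174×0.157×0.891 + 0.786669×0.157×0.109 = 0.169403
Posterior = 0.077415 / 0.169403 ≈ 0.457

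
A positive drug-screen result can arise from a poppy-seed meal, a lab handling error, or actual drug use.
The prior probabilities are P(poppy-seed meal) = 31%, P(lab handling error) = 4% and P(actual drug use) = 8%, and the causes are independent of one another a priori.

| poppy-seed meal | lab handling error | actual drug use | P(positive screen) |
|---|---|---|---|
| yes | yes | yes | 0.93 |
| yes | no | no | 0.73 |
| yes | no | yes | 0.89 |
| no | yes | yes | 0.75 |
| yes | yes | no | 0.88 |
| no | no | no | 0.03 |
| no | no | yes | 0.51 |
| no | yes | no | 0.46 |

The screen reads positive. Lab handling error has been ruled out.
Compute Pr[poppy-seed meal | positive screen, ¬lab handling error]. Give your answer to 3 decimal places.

Pr[poppy-seed meal | positive screen, ¬lab handling error] ≈ 0.830

P(positive screen | ¬lab handling error) = 0.03*0.69*0.92 + 0.51*0.69*0.08 + 0.73*0.31*0.92 + 0.89*0.31*0.08 = 0.019044 + 0.028152 + 0.208196 + 0.022072 = 0.277464
Of this, 0.230268 comes from 0.208196 + 0.022072 (the poppy-seed meal=true cases).
So P(poppy-seed meal | positive screen, ¬lab handling error) = 0.230268/0.277464 ≈ 0.830.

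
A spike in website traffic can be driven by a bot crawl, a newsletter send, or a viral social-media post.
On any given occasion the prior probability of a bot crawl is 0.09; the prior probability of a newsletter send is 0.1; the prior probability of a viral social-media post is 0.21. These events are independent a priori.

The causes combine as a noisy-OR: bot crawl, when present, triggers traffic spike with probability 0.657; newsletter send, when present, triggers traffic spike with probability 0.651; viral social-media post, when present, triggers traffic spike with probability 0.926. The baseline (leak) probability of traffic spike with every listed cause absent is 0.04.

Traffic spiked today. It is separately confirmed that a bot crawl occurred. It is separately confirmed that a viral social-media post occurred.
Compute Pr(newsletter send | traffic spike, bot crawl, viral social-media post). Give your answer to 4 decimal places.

Under noisy-OR, P(traffic spike | causes) = 1 − (1−0.04)·∏(1−qᵢ) over the active causes.
Weight on newsletter send=true, given the evidence: 0.991496*0.1 = 0.099150
Denominator P(traffic spike | bot crawl, viral social-media post): 0.975633*0.9 + 0.991496*0.1 = 0.977220
P(newsletter send | traffic spike, bot crawl, viral social-media post) = 0.099150/0.977220 ≈ 0.1015

Pr(newsletter send | traffic spike, bot crawl, viral social-media post) ≈ 0.1015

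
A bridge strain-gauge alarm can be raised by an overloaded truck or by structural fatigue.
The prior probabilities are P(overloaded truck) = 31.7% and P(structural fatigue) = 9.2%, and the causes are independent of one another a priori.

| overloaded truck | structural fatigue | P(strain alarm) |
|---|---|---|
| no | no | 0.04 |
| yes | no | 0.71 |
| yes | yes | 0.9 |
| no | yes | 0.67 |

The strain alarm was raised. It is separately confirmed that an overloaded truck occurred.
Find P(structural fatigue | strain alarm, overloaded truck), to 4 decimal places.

By total probability over both values of structural fatigue:
  P(strain alarm | overloaded truck) = 0.71*0.908 + 0.9*0.092
        = 0.644680 + 0.082800 = 0.727480
Keeping only the structural fatigue-present terms gives 0.082800, so
  P(structural fatigue | strain alarm, overloaded truck) = 0.082800 / 0.727480 ≈ 0.1138

P(structural fatigue | strain alarm, overloaded truck) ≈ 0.1138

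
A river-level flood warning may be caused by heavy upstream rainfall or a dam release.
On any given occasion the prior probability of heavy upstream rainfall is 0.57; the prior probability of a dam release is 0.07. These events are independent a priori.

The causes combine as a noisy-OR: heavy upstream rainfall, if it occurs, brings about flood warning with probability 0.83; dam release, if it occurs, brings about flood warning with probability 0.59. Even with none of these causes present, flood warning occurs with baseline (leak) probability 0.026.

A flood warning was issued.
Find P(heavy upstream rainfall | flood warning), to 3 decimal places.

Under noisy-OR, P(flood warning | causes) = 1 − (1−0.026)·∏(1−qᵢ) over the active causes.
Sum P(flood warning|·) weighted by the priors over the 4 (heavy upstream rainfall, dam release) configurations:
  P(flood warning) = 0.026*0.43*0.93 + 0.60066*0.43*0.07 + 0.83442*0.57*0.93 + 0.932112*0.57*0.07
        = 0.010397 + 0.018080 + 0.442326 + 0.037191 = 0.507994
The terms with heavy upstream rainfall present sum to 0.479517, so
  P(heavy upstream rainfall | flood warning) = 0.479517 / 0.507994 ≈ 0.944

P(heavy upstream rainfall | flood warning) ≈ 0.944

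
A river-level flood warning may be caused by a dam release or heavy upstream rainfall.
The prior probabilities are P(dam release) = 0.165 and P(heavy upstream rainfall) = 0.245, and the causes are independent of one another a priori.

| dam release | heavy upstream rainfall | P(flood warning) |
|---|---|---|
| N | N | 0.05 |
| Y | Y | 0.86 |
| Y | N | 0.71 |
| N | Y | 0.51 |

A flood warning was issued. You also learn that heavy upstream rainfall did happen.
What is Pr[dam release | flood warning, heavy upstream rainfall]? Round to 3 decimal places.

Pr[dam release | flood warning, heavy upstream rainfall] ≈ 0.250

Weight on dam release=true, given the evidence: 0.86·0.165 = 0.141900
Normalizer over all consistent configurations: 0.51·0.835 + 0.86·0.165 = 0.567750
P(dam release | flood warning, heavy upstream rainfall) = 0.141900/0.567750 ≈ 0.250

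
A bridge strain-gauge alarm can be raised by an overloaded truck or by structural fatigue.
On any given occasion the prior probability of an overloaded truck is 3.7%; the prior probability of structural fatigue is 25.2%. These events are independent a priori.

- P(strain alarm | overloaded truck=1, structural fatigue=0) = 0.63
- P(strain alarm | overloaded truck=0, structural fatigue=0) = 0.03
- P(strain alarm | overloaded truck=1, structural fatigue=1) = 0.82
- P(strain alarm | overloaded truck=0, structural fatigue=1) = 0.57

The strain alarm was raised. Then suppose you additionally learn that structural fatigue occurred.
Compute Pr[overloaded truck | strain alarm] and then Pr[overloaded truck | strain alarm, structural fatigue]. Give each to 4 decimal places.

Enumerate the 4 (overloaded truck, structural fatigue) configurations and weight by the priors:
  P(strain alarm) = 0.03·0.963·0.748 + 0.57·0.963·0.252 + 0.63·0.037·0.748 + 0.82·0.037·0.252
        = 0.021610 + 0.138325 + 0.017436 + 0.007646 = 0.185017
Keeping only the overloaded truck-present terms gives 0.025082, so
  P(overloaded truck | strain alarm) = 0.025082 / 0.185017 ≈ 0.1356

Now condition on the additional information:
P(strain alarm | structural fatigue) = 0.57×0.963 + 0.82×0.037 = 0.548910 + 0.030340 = 0.579250
Restricting to configurations with overloaded truck present: 0.82×0.037 = 0.030340.
So P(overloaded truck | strain alarm, structural fatigue) = 0.030340/0.579250 ≈ 0.0524.
This is intercausal reasoning (explaining away): once structural fatigue accounts for the strain alarm, overloaded truck becomes less likely.

Pr[overloaded truck | strain alarm] ≈ 0.1356; Pr[overloaded truck | strain alarm, structural fatigue] ≈ 0.0524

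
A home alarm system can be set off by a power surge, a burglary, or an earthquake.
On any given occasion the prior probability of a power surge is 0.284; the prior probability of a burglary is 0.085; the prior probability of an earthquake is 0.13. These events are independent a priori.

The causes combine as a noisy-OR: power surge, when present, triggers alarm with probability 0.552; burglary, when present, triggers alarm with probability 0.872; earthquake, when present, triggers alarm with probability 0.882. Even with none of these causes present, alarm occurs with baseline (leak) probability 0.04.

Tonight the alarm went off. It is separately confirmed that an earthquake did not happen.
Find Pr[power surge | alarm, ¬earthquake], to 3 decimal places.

Pr[power surge | alarm, ¬earthquake] ≈ 0.682

Under noisy-OR, P(alarm | causes) = 1 − (1−0.04)·∏(1−qᵢ) over the active causes.
P(alarm | ¬earthquake) = 0.04*0.716*0.915 + 0.87712*0.716*0.085 + 0.56992*0.284*0.915 + 0.94495*0.284*0.085 = 0.026206 + 0.053382 + 0.148099 + 0.022811 = 0.250498
The power surge-present share is 0.148099 + 0.022811 = 0.170910.
P(power surge | alarm, ¬earthquake) = 0.170910 / 0.250498 ≈ 0.682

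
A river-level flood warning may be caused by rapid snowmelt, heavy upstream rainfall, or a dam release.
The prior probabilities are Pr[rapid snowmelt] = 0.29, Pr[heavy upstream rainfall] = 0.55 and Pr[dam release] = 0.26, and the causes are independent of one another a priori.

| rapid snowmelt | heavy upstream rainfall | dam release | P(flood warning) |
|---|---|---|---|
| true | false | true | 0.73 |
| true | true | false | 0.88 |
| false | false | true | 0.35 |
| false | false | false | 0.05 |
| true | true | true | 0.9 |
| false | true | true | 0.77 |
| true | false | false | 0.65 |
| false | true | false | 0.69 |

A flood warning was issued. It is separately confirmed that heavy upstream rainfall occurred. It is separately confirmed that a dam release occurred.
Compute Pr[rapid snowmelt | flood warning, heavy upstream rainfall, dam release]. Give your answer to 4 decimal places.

Sum P(flood warning|·) weighted by the priors over both values of rapid snowmelt:
  P(flood warning | heavy upstream rainfall, dam release) = 0.77×0.71 + 0.9×0.29
        = 0.546700 + 0.261000 = 0.807700
The terms with rapid snowmelt present sum to 0.261000, so
  P(rapid snowmelt | flood warning, heavy upstream rainfall, dam release) = 0.261000 / 0.807700 ≈ 0.3231

Pr[rapid snowmelt | flood warning, heavy upstream rainfall, dam release] ≈ 0.3231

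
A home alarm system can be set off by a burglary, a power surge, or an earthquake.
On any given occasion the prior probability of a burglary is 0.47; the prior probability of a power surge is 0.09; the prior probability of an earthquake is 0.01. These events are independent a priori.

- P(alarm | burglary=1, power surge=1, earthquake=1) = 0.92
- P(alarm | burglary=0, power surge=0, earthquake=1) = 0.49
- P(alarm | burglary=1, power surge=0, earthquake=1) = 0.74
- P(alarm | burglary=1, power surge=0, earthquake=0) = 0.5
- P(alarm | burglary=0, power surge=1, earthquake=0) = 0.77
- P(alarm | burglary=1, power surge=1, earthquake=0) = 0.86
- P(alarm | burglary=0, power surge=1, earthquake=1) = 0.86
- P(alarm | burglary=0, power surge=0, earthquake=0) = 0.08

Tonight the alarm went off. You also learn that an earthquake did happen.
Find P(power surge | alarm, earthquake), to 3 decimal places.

P(alarm | earthquake) = 0.49·0.53·0.91 + 0.86·0.53·0.09 + 0.74·0.47·0.91 + 0.92·0.47·0.09 = 0.236327 + 0.041022 + 0.316498 + 0.038916 = 0.632763
Restricting to configurations with power surge present: 0.041022 + 0.038916 = 0.079938.
So P(power surge | alarm, earthquake) = 0.079938/0.632763 ≈ 0.126.

P(power surge | alarm, earthquake) ≈ 0.126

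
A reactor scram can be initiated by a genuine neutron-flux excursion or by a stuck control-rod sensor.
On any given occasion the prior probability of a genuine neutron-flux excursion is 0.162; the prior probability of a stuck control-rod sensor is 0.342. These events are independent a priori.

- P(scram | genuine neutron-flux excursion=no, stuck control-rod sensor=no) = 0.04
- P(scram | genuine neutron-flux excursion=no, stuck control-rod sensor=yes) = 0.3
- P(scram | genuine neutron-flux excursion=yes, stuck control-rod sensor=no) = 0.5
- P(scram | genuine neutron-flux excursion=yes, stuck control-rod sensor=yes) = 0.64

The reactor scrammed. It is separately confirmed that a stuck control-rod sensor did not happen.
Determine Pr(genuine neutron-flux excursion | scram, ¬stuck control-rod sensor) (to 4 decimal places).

Pr(genuine neutron-flux excursion | scram, ¬stuck control-rod sensor) ≈ 0.7073

P(scram | ¬stuck control-rod sensor) = 0.04·0.838 + 0.5·0.162 = 0.033520 + 0.081000 = 0.114520
Restricting to configurations with genuine neutron-flux excursion present: 0.5·0.162 = 0.081000.
P(genuine neutron-flux excursion | scram, ¬stuck control-rod sensor) = 0.081000 / 0.114520 ≈ 0.7073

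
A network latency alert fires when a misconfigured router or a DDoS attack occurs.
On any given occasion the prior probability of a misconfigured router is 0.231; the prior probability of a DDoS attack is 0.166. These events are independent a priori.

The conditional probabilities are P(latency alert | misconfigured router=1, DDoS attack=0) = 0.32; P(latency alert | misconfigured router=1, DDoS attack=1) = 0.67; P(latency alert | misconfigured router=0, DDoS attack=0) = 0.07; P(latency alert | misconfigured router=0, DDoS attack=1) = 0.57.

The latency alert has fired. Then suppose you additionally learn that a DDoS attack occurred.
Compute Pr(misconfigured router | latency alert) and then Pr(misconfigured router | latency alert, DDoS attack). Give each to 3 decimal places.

Pr(misconfigured router | latency alert) ≈ 0.426; Pr(misconfigured router | latency alert, DDoS attack) ≈ 0.261

Numerator (weight on configurations with misconfigured router): 0.061649 + 0.025692 = 0.087341
Normalizer over all consistent configurations: 0.07×0.769×0.834 + 0.57×0.769×0.166 + 0.32×0.231×0.834 + 0.67×0.231×0.166 = 0.204998
Posterior = 0.087341 / 0.204998 ≈ 0.426

With the extra evidence:
Enumerate both values of misconfigured router and weight by the priors:
  P(latency alert | DDoS attack) = 0.57*0.769 + 0.67*0.231
        = 0.438330 + 0.154770 = 0.593100
Configurations with misconfigured router contribute 0.154770, so
  P(misconfigured router | latency alert, DDoS attack) = 0.154770 / 0.593100 ≈ 0.261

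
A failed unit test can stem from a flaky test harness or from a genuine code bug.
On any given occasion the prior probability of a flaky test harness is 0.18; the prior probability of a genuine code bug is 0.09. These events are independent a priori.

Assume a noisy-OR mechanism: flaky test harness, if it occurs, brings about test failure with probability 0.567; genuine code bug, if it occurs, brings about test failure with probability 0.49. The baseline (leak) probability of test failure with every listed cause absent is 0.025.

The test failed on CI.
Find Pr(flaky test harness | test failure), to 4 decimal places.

Under noisy-OR, P(test failure | causes) = 1 − (1−0.025)·∏(1−qᵢ) over the active causes.
For the numerator, keep only flaky test harness=true terms: 0.094648 + 0.012712 = 0.107360
Denominator P(test failure): 0.025·0.82·0.91 + 0.50275·0.82·0.09 + 0.577825·0.18·0.91 + 0.784691·0.18·0.09 = 0.163118
P(flaky test harness | test failure) = 0.107360/0.163118 ≈ 0.6582

Pr(flaky test harness | test failure) ≈ 0.6582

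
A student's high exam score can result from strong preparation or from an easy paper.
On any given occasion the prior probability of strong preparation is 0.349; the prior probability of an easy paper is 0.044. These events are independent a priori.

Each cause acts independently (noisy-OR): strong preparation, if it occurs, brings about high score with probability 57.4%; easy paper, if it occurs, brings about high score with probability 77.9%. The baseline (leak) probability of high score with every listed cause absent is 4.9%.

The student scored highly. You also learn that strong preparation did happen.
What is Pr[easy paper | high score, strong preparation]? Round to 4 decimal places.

Under noisy-OR, P(high score | causes) = 1 − (1−0.049)·∏(1−qᵢ) over the active causes.
P(high score | strong preparation) = 0.594874×0.956 + 0.910467×0.044 = 0.568700 + 0.040061 = 0.608761
The easy paper-present share is 0.910467×0.044 = 0.040061.
Hence the posterior is 0.040061/0.608761 ≈ 0.0658.

Pr[easy paper | high score, strong preparation] ≈ 0.0658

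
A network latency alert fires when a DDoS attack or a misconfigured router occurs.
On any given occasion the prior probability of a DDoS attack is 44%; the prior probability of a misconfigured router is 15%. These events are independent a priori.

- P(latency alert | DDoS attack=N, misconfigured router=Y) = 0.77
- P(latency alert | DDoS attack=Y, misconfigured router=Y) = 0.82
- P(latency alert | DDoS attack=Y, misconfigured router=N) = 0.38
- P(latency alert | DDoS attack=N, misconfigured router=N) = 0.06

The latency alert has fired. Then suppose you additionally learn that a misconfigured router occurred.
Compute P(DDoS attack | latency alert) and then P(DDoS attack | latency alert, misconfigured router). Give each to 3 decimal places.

P(DDoS attack | latency alert) ≈ 0.678; P(DDoS attack | latency alert, misconfigured router) ≈ 0.456

By total probability over the 4 (DDoS attack, misconfigured router) configurations:
  P(latency alert) = 0.06*0.56*0.85 + 0.77*0.56*0.15 + 0.38*0.44*0.85 + 0.82*0.44*0.15
        = 0.028560 + 0.064680 + 0.142120 + 0.054120 = 0.289480
The terms with DDoS attack present sum to 0.196240, so
  P(DDoS attack | latency alert) = 0.196240 / 0.289480 ≈ 0.678

Now also conditioning on misconfigured router=true:
Enumerate both values of DDoS attack and weight by the priors:
  P(latency alert | misconfigured router) = 0.77×0.56 + 0.82×0.44
        = 0.431200 + 0.360800 = 0.792000
Keeping only the DDoS attack-present terms gives 0.360800, so
  P(DDoS attack | latency alert, misconfigured router) = 0.360800 / 0.792000 ≈ 0.456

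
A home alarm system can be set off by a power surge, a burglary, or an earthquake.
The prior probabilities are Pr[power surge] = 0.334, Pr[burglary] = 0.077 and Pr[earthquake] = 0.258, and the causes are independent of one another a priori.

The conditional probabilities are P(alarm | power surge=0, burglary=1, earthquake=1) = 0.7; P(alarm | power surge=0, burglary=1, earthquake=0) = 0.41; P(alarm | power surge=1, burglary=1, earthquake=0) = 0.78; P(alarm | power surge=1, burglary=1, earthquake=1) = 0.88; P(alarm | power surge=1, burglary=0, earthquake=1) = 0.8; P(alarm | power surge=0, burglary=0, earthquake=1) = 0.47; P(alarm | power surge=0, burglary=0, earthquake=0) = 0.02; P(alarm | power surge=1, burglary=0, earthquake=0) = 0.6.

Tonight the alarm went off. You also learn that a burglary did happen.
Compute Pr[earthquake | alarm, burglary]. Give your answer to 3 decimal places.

Sum P(alarm|·) weighted by the priors over the 4 (power surge, earthquake) configurations:
  P(alarm | burglary) = 0.41×0.666×0.742 + 0.7×0.666×0.258 + 0.78×0.334×0.742 + 0.88×0.334×0.258
        = 0.202611 + 0.120280 + 0.193306 + 0.075831 = 0.592028
The terms with earthquake present sum to 0.196111, so
  P(earthquake | alarm, burglary) = 0.196111 / 0.592028 ≈ 0.331

Pr[earthquake | alarm, burglary] ≈ 0.331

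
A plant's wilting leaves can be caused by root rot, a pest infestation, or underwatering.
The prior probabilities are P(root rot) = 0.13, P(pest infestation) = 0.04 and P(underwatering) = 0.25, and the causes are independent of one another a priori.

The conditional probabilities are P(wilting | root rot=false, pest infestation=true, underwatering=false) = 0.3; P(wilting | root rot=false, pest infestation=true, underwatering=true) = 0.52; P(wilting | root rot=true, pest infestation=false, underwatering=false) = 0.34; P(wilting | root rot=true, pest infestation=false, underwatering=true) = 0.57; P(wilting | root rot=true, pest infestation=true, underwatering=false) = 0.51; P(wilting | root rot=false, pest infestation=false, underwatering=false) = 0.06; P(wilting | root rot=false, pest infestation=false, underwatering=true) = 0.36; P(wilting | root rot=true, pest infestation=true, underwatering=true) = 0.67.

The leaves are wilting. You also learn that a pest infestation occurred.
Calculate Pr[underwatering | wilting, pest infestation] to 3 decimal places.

Pr[underwatering | wilting, pest infestation] ≈ 0.355

For the numerator, keep only underwatering=true terms: 0.113100 + 0.021775 = 0.134875
The normalizing constant is 0.3·0.87·0.75 + 0.52·0.87·0.25 + 0.51·0.13·0.75 + 0.67·0.13·0.25 = 0.380350
Posterior = 0.134875 / 0.380350 ≈ 0.355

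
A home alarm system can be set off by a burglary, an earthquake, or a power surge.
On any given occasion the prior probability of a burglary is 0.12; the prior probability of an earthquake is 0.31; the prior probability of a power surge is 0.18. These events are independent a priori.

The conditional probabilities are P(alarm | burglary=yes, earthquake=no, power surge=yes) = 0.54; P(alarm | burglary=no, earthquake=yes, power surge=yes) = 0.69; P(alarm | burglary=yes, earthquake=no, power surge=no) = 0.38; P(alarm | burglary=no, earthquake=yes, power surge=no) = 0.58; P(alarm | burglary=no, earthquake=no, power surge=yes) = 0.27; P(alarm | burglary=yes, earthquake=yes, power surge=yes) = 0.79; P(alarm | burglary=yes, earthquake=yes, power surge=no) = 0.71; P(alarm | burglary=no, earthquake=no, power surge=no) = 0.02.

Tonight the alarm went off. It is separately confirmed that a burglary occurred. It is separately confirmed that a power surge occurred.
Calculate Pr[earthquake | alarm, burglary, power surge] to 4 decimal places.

Pr[earthquake | alarm, burglary, power surge] ≈ 0.3966

Numerator (weight on configurations with earthquake): 0.79*0.31 = 0.244900
The normalizing constant is 0.54*0.69 + 0.79*0.31 = 0.617500
P(earthquake | alarm, burglary, power surge) = 0.244900/0.617500 ≈ 0.3966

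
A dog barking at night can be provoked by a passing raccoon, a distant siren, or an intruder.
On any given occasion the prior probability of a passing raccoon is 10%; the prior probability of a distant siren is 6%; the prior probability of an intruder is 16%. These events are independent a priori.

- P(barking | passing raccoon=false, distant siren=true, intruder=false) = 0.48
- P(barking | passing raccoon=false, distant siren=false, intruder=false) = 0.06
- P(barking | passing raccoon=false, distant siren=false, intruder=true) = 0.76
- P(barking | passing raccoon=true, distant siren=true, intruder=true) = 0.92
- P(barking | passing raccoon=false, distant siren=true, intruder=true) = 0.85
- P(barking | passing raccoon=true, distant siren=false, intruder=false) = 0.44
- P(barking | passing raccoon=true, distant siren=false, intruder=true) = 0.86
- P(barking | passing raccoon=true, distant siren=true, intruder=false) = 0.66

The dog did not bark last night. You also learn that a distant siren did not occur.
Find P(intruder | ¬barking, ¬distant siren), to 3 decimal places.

By total probability over the 4 (passing raccoon, intruder) configurations:
  P(¬barking | ¬distant siren) = 0.94*0.9*0.84 + 0.24*0.9*0.16 + 0.56*0.1*0.84 + 0.14*0.1*0.16
        = 0.710640 + 0.034560 + 0.047040 + 0.002240 = 0.794480
Configurations with intruder contribute 0.036800, so
  P(intruder | ¬barking, ¬distant siren) = 0.036800 / 0.794480 ≈ 0.046

P(intruder | ¬barking, ¬distant siren) ≈ 0.046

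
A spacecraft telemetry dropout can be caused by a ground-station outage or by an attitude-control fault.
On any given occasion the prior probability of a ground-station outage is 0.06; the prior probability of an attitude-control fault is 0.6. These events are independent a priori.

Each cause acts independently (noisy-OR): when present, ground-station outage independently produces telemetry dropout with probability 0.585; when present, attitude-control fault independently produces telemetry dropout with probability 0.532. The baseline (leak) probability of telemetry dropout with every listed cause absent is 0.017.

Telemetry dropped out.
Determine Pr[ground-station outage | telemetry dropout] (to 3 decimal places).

Under noisy-OR, P(telemetry dropout | causes) = 1 − (1−0.017)·∏(1−qᵢ) over the active causes.
Sum P(telemetry dropout|·) weighted by the priors over the 4 (ground-station outage, attitude-control fault) configurations:
  P(telemetry dropout) = 0.017×0.94×0.4 + 0.539956×0.94×0.6 + 0.592055×0.06×0.4 + 0.809082×0.06×0.6
        = 0.006392 + 0.304535 + 0.014209 + 0.029127 = 0.354263
The terms with ground-station outage present sum to 0.043336, so
  P(ground-station outage | telemetry dropout) = 0.043336 / 0.354263 ≈ 0.122

Pr[ground-station outage | telemetry dropout] ≈ 0.122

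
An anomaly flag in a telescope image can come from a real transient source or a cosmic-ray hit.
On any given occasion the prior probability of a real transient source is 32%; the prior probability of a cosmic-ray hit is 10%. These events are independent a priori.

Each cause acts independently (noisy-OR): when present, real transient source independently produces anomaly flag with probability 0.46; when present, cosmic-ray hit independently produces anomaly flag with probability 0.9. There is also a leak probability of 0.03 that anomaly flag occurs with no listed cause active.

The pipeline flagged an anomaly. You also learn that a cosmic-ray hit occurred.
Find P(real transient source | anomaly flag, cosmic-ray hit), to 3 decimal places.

P(real transient source | anomaly flag, cosmic-ray hit) ≈ 0.331

Under noisy-OR, P(anomaly flag | causes) = 1 − (1−0.03)·∏(1−qᵢ) over the active causes.
By total probability over both values of real transient source:
  P(anomaly flag | cosmic-ray hit) = 0.903×0.68 + 0.94762×0.32
        = 0.614040 + 0.303238 = 0.917278
The terms with real transient source present sum to 0.303238, so
  P(real transient source | anomaly flag, cosmic-ray hit) = 0.303238 / 0.917278 ≈ 0.331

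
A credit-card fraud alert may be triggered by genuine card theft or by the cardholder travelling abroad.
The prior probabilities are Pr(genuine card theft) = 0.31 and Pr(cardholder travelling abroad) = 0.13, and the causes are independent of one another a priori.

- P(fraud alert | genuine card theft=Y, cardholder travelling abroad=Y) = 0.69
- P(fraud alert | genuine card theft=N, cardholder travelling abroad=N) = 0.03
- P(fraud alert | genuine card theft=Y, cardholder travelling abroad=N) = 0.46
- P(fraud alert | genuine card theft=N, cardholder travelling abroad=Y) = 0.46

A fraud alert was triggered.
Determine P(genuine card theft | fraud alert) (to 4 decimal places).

P(genuine card theft | fraud alert) ≈ 0.7193

P(fraud alert) = 0.03×0.69×0.87 + 0.46×0.69×0.13 + 0.46×0.31×0.87 + 0.69×0.31×0.13 = 0.018009 + 0.041262 + 0.124062 + 0.027807 = 0.211140
Restricting to configurations with genuine card theft present: 0.124062 + 0.027807 = 0.151869.
So P(genuine card theft | fraud alert) = 0.151869/0.211140 ≈ 0.7193.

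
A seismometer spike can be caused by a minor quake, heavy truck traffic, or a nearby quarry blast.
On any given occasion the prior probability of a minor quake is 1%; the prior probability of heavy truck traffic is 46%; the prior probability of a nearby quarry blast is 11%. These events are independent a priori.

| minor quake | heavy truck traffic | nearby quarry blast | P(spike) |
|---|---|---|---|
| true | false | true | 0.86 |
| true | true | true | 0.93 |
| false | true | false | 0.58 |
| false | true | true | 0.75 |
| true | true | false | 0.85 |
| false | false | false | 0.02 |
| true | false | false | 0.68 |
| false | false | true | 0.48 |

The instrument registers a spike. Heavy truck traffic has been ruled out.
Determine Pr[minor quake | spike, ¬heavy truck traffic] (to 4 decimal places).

By total probability over the 4 (minor quake, nearby quarry blast) configurations:
  P(spike | ¬heavy truck traffic) = 0.02*0.99*0.89 + 0.48*0.99*0.11 + 0.68*0.01*0.89 + 0.86*0.01*0.11
        = 0.017622 + 0.052272 + 0.006052 + 0.000946 = 0.076892
Keeping only the minor quake-present terms gives 0.006998, so
  P(minor quake | spike, ¬heavy truck traffic) = 0.006998 / 0.076892 ≈ 0.0910

Pr[minor quake | spike, ¬heavy truck traffic] ≈ 0.0910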